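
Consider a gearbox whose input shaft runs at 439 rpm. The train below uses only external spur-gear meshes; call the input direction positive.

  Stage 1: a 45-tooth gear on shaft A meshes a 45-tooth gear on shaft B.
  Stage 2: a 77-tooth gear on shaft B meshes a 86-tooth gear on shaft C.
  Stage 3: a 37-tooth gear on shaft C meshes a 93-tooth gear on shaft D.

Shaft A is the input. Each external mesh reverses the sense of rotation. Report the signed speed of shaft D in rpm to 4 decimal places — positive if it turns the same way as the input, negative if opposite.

-156.3780 rpm (opposite to input, |ω| = 156.3780 rpm)

Stage 1 [45T→45T]: ω = 439.0000×45/45 = 439.0000 rpm, dir flips to −; running = −439.0000
Stage 2 [77T→86T]: ω = 439.0000×77/86 = 393.0581 rpm, dir flips to +; running = +393.0581
Stage 3 [37T→93T]: ω = 393.0581×37/93 = 156.3780 rpm, dir flips to −; running = −156.3780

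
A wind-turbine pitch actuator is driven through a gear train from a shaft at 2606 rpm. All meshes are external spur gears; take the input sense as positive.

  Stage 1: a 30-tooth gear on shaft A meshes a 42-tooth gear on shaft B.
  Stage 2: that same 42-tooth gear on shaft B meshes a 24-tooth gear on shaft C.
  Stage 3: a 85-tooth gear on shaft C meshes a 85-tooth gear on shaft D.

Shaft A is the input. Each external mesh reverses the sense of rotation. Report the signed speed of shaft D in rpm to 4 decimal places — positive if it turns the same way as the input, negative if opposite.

-3257.5000 rpm (opposite to input, |ω| = 3257.5000 rpm)

Stage 1 [30T→42T]: ω = 2606.0000×30/42 = 1861.4286 rpm, dir flips to −; running = −1861.4286
Stage 2 [42T→24T]: ω = 1861.4286×42/24 = 3257.5000 rpm, dir flips to +; running = +3257.5000
Stage 3 [85T→85T]: ω = 3257.5000×85/85 = 3257.5000 rpm, dir flips to −; running = −3257.5000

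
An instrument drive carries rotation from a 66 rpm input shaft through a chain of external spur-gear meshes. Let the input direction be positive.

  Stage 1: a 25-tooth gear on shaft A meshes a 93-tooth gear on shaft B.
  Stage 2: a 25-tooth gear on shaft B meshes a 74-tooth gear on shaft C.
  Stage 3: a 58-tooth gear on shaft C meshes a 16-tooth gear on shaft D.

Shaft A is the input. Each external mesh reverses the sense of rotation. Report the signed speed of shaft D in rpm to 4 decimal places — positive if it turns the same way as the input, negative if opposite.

Stage 1 [25T→93T]: ω = 66.0000×25/93 = 17.7419 rpm, dir flips to −; running = −17.7419
Stage 2 [25T→74T]: ω = 17.7419×25/74 = 5.9939 rpm, dir flips to +; running = +5.9939
Stage 3 [58T→16T]: ω = 5.9939×58/16 = 21.7279 rpm, dir flips to −; running = −21.7279

-21.7279 rpm (opposite to input, |ω| = 21.7279 rpm)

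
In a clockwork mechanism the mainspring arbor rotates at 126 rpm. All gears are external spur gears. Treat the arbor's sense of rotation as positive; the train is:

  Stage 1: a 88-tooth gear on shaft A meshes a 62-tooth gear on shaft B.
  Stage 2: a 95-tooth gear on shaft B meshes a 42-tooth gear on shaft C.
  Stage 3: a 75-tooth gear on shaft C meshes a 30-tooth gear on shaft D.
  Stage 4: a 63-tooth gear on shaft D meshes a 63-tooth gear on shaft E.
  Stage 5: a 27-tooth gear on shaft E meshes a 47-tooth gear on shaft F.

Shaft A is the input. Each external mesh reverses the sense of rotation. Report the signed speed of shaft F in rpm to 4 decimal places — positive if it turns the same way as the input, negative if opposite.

-580.9540 rpm (opposite to input, |ω| = 580.9540 rpm)

Stage 1 [88T→62T]: ω = 126.0000×88/62 = 178.8387 rpm, dir flips to −; running = −178.8387
Stage 2 [95T→42T]: ω = 178.8387×95/42 = 404.5161 rpm, dir flips to +; running = +404.5161
Stage 3 [75T→30T]: ω = 404.5161×75/30 = 1011.2903 rpm, dir flips to −; running = −1011.2903
Stage 4 [63T→63T]: ω = 1011.2903×63/63 = 1011.2903 rpm, dir flips to +; running = +1011.2903
Stage 5 [27T→47T]: ω = 1011.2903×27/47 = 580.9540 rpm, dir flips to −; running = −580.9540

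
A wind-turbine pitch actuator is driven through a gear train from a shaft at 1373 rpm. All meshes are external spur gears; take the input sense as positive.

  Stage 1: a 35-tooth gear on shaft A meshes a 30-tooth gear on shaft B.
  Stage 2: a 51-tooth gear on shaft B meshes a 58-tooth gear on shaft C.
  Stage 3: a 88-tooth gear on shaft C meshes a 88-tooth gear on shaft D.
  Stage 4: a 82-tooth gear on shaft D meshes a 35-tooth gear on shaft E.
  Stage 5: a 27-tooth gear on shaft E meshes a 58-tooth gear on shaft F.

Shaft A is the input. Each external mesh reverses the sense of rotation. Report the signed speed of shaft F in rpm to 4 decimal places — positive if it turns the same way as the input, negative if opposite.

Stage 1 [35T→30T]: ω = 1373.0000×35/30 = 1601.8333 rpm, dir flips to −; running = −1601.8333
Stage 2 [51T→58T]: ω = 1601.8333×51/58 = 1408.5086 rpm, dir flips to +; running = +1408.5086
Stage 3 [88T→88T]: ω = 1408.5086×88/88 = 1408.5086 rpm, dir flips to −; running = −1408.5086
Stage 4 [82T→35T]: ω = 1408.5086×82/35 = 3299.9345 rpm, dir flips to +; running = +3299.9345
Stage 5 [27T→58T]: ω = 3299.9345×27/58 = 1536.1764 rpm, dir flips to −; running = −1536.1764

-1536.1764 rpm (opposite to input, |ω| = 1536.1764 rpm)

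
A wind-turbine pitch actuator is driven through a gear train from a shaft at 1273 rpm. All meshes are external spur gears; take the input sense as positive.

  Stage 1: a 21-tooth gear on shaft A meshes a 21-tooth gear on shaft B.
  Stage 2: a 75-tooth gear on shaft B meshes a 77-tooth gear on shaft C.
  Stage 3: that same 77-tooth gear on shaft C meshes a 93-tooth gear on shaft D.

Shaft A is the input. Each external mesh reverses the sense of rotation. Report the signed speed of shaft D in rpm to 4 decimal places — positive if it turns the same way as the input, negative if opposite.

-1026.6129 rpm (opposite to input, |ω| = 1026.6129 rpm)

Stage 1 [21T→21T]: ω = 1273.0000×21/21 = 1273.0000 rpm, dir flips to −; running = −1273.0000
Stage 2 [75T→77T]: ω = 1273.0000×75/77 = 1239.9351 rpm, dir flips to +; running = +1239.9351
Stage 3 [77T→93T]: ω = 1239.9351×77/93 = 1026.6129 rpm, dir flips to −; running = −1026.6129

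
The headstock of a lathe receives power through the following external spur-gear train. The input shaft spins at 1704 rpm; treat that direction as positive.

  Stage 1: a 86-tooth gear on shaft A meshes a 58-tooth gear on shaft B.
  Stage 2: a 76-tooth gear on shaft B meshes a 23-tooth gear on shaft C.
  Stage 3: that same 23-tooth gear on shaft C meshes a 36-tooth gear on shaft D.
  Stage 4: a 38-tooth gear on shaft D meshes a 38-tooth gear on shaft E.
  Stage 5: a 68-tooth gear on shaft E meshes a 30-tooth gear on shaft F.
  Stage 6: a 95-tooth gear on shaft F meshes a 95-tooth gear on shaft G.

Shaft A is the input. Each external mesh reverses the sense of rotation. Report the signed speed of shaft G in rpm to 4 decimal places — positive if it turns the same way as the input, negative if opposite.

+12090.3479 rpm (same as input, |ω| = 12090.3479 rpm)

Stage 1 [86T→58T]: ω = 1704.0000×86/58 = 2526.6207 rpm, dir flips to −; running = −2526.6207
Stage 2 [76T→23T]: ω = 2526.6207×76/23 = 8348.8336 rpm, dir flips to +; running = +8348.8336
Stage 3 [23T→36T]: ω = 8348.8336×23/36 = 5333.9770 rpm, dir flips to −; running = −5333.9770
Stage 4 [38T→38T]: ω = 5333.9770×38/38 = 5333.9770 rpm, dir flips to +; running = +5333.9770
Stage 5 [68T→30T]: ω = 5333.9770×68/30 = 12090.3479 rpm, dir flips to −; running = −12090.3479
Stage 6 [95T→95T]: ω = 12090.3479×95/95 = 12090.3479 rpm, dir flips to +; running = +12090.3479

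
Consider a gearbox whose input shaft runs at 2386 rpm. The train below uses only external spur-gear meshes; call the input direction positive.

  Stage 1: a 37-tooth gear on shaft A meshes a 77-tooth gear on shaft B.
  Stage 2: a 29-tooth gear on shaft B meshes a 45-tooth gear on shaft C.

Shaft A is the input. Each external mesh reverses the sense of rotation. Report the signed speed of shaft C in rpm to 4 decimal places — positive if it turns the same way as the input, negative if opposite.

+738.8681 rpm (same as input, |ω| = 738.8681 rpm)

Stage 1 [37T→77T]: ω = 2386.0000×37/77 = 1146.5195 rpm, dir flips to −; running = −1146.5195
Stage 2 [29T→45T]: ω = 1146.5195×29/45 = 738.8681 rpm, dir flips to +; running = +738.8681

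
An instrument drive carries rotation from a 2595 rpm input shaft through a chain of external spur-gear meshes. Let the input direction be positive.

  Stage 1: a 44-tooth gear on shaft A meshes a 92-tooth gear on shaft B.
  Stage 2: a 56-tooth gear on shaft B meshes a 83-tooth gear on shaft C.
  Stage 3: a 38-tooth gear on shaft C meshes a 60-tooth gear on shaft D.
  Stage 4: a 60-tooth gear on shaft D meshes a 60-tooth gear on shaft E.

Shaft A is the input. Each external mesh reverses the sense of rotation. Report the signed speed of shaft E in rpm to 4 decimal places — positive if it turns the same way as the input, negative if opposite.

Stage 1 [44T→92T]: ω = 2595.0000×44/92 = 1241.0870 rpm, dir flips to −; running = −1241.0870
Stage 2 [56T→83T]: ω = 1241.0870×56/83 = 837.3599 rpm, dir flips to +; running = +837.3599
Stage 3 [38T→60T]: ω = 837.3599×38/60 = 530.3279 rpm, dir flips to −; running = −530.3279
Stage 4 [60T→60T]: ω = 530.3279×60/60 = 530.3279 rpm, dir flips to +; running = +530.3279

+530.3279 rpm (same as input, |ω| = 530.3279 rpm)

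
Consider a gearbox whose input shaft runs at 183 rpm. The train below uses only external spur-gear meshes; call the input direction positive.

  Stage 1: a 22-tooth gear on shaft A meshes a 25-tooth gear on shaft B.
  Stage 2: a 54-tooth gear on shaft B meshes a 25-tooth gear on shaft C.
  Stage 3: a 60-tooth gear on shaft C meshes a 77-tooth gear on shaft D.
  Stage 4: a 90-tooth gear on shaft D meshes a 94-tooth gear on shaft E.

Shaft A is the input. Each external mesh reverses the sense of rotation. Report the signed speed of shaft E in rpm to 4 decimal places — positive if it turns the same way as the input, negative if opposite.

Stage 1 [22T→25T]: ω = 183.0000×22/25 = 161.0400 rpm, dir flips to −; running = −161.0400
Stage 2 [54T→25T]: ω = 161.0400×54/25 = 347.8464 rpm, dir flips to +; running = +347.8464
Stage 3 [60T→77T]: ω = 347.8464×60/77 = 271.0491 rpm, dir flips to −; running = −271.0491
Stage 4 [90T→94T]: ω = 271.0491×90/94 = 259.5151 rpm, dir flips to +; running = +259.5151

+259.5151 rpm (same as input, |ω| = 259.5151 rpm)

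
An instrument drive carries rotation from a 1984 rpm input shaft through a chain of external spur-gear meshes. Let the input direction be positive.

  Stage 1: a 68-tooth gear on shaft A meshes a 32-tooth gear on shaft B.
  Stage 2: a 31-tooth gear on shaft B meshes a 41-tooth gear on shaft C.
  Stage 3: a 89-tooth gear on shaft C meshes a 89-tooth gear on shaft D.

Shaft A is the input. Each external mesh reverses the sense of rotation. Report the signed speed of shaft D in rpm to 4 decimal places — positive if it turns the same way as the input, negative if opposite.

-3187.7073 rpm (opposite to input, |ω| = 3187.7073 rpm)

Stage 1 [68T→32T]: ω = 1984.0000×68/32 = 4216.0000 rpm, dir flips to −; running = −4216.0000
Stage 2 [31T→41T]: ω = 4216.0000×31/41 = 3187.7073 rpm, dir flips to +; running = +3187.7073
Stage 3 [89T→89T]: ω = 3187.7073×89/89 = 3187.7073 rpm, dir flips to −; running = −3187.7073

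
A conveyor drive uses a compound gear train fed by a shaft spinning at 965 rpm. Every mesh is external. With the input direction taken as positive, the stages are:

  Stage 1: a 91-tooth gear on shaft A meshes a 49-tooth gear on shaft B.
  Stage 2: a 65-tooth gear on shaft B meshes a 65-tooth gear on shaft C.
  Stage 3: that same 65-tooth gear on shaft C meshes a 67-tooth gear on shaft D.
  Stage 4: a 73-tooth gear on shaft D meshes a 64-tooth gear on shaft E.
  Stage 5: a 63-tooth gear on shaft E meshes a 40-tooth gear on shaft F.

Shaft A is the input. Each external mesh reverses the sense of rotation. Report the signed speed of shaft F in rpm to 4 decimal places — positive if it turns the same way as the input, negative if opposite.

Stage 1 [91T→49T]: ω = 965.0000×91/49 = 1792.1429 rpm, dir flips to −; running = −1792.1429
Stage 2 [65T→65T]: ω = 1792.1429×65/65 = 1792.1429 rpm, dir flips to +; running = +1792.1429
Stage 3 [65T→67T]: ω = 1792.1429×65/67 = 1738.6461 rpm, dir flips to −; running = −1738.6461
Stage 4 [73T→64T]: ω = 1738.6461×73/64 = 1983.1432 rpm, dir flips to +; running = +1983.1432
Stage 5 [63T→40T]: ω = 1983.1432×63/40 = 3123.4505 rpm, dir flips to −; running = −3123.4505

-3123.4505 rpm (opposite to input, |ω| = 3123.4505 rpm)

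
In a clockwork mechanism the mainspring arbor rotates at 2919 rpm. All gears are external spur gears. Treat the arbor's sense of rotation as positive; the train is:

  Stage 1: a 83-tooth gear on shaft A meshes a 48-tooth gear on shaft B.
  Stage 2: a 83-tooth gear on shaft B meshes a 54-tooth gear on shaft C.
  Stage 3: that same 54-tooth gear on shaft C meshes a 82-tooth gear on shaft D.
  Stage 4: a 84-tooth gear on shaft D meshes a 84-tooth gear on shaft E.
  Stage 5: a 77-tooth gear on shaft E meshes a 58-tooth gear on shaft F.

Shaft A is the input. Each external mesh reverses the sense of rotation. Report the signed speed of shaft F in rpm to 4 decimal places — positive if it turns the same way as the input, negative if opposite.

Stage 1 [83T→48T]: ω = 2919.0000×83/48 = 5047.4375 rpm, dir flips to −; running = −5047.4375
Stage 2 [83T→54T]: ω = 5047.4375×83/54 = 7758.0984 rpm, dir flips to +; running = +7758.0984
Stage 3 [54T→82T]: ω = 7758.0984×54/82 = 5108.9916 rpm, dir flips to −; running = −5108.9916
Stage 4 [84T→84T]: ω = 5108.9916×84/84 = 5108.9916 rpm, dir flips to +; running = +5108.9916
Stage 5 [77T→58T]: ω = 5108.9916×77/58 = 6782.6268 rpm, dir flips to −; running = −6782.6268

-6782.6268 rpm (opposite to input, |ω| = 6782.6268 rpm)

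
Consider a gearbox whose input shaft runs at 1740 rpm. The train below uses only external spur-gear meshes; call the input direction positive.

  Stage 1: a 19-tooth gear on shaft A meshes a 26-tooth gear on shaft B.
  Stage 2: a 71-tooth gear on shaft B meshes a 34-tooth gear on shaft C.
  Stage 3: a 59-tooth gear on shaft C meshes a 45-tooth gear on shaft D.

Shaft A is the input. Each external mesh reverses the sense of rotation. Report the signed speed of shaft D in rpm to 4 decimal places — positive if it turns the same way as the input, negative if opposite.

Stage 1 [19T→26T]: ω = 1740.0000×19/26 = 1271.5385 rpm, dir flips to −; running = −1271.5385
Stage 2 [71T→34T]: ω = 1271.5385×71/34 = 2655.2715 rpm, dir flips to +; running = +2655.2715
Stage 3 [59T→45T]: ω = 2655.2715×59/45 = 3481.3560 rpm, dir flips to −; running = −3481.3560

-3481.3560 rpm (opposite to input, |ω| = 3481.3560 rpm)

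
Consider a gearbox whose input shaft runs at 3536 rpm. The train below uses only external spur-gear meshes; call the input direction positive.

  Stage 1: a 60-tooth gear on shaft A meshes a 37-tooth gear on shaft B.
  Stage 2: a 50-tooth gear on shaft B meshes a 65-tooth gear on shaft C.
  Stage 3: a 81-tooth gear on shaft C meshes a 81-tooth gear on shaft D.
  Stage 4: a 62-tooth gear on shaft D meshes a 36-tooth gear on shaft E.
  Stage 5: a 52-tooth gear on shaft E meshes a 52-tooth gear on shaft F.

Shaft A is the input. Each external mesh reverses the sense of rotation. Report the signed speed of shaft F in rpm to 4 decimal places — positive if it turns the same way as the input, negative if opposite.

Stage 1 [60T→37T]: ω = 3536.0000×60/37 = 5734.0541 rpm, dir flips to −; running = −5734.0541
Stage 2 [50T→65T]: ω = 5734.0541×50/65 = 4410.8108 rpm, dir flips to +; running = +4410.8108
Stage 3 [81T→81T]: ω = 4410.8108×81/81 = 4410.8108 rpm, dir flips to −; running = −4410.8108
Stage 4 [62T→36T]: ω = 4410.8108×62/36 = 7596.3964 rpm, dir flips to +; running = +7596.3964
Stage 5 [52T→52T]: ω = 7596.3964×52/52 = 7596.3964 rpm, dir flips to −; running = −7596.3964

-7596.3964 rpm (opposite to input, |ω| = 7596.3964 rpm)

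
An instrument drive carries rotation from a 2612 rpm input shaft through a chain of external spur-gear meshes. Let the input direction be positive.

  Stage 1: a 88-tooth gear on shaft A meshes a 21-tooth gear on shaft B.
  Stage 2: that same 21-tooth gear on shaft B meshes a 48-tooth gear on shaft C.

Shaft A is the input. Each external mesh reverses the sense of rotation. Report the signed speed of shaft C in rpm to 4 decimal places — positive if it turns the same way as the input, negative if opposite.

Stage 1 [88T→21T]: ω = 2612.0000×88/21 = 10945.5238 rpm, dir flips to −; running = −10945.5238
Stage 2 [21T→48T]: ω = 10945.5238×21/48 = 4788.6667 rpm, dir flips to +; running = +4788.6667

+4788.6667 rpm (same as input, |ω| = 4788.6667 rpm)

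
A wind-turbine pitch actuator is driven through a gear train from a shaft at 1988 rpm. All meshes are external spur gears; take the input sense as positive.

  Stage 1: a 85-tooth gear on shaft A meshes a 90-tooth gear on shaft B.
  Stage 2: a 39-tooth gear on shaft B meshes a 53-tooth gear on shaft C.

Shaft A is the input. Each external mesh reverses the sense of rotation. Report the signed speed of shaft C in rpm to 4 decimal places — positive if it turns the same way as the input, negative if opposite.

Stage 1 [85T→90T]: ω = 1988.0000×85/90 = 1877.5556 rpm, dir flips to −; running = −1877.5556
Stage 2 [39T→53T]: ω = 1877.5556×39/53 = 1381.5975 rpm, dir flips to +; running = +1381.5975

+1381.5975 rpm (same as input, |ω| = 1381.5975 rpm)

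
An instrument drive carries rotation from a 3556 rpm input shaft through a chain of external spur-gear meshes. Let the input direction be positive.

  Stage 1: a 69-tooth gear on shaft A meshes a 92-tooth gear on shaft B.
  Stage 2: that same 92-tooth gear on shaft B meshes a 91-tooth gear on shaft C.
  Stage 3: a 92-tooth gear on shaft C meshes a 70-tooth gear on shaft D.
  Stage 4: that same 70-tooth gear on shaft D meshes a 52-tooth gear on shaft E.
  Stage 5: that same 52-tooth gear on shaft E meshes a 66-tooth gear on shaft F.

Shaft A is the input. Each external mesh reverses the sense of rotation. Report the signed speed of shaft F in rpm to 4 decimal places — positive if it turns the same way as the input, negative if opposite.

-3758.4895 rpm (opposite to input, |ω| = 3758.4895 rpm)

Stage 1 [69T→92T]: ω = 3556.0000×69/92 = 2667.0000 rpm, dir flips to −; running = −2667.0000
Stage 2 [92T→91T]: ω = 2667.0000×92/91 = 2696.3077 rpm, dir flips to +; running = +2696.3077
Stage 3 [92T→70T]: ω = 2696.3077×92/70 = 3543.7187 rpm, dir flips to −; running = −3543.7187
Stage 4 [70T→52T]: ω = 3543.7187×70/52 = 4770.3905 rpm, dir flips to +; running = +4770.3905
Stage 5 [52T→66T]: ω = 4770.3905×52/66 = 3758.4895 rpm, dir flips to −; running = −3758.4895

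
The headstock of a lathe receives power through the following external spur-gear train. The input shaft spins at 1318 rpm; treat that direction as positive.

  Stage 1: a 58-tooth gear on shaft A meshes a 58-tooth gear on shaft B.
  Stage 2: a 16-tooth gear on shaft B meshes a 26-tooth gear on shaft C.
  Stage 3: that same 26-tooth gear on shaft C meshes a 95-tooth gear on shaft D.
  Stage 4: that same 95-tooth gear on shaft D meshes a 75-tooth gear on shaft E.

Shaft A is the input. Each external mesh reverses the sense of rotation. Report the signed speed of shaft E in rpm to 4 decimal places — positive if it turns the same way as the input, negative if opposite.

Stage 1 [58T→58T]: ω = 1318.0000×58/58 = 1318.0000 rpm, dir flips to −; running = −1318.0000
Stage 2 [16T→26T]: ω = 1318.0000×16/26 = 811.0769 rpm, dir flips to +; running = +811.0769
Stage 3 [26T→95T]: ω = 811.0769×26/95 = 221.9789 rpm, dir flips to −; running = −221.9789
Stage 4 [95T→75T]: ω = 221.9789×95/75 = 281.1733 rpm, dir flips to +; running = +281.1733

+281.1733 rpm (same as input, |ω| = 281.1733 rpm)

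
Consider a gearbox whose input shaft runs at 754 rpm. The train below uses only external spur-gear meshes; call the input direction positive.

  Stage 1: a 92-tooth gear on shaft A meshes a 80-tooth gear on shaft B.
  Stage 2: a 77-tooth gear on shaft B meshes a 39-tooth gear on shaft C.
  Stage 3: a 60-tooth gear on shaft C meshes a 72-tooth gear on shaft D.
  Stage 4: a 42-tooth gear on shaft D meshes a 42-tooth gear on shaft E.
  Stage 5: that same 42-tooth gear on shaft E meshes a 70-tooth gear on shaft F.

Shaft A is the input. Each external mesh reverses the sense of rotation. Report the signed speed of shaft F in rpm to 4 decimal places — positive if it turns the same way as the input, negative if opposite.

Stage 1 [92T→80T]: ω = 754.0000×92/80 = 867.1000 rpm, dir flips to −; running = −867.1000
Stage 2 [77T→39T]: ω = 867.1000×77/39 = 1711.9667 rpm, dir flips to +; running = +1711.9667
Stage 3 [60T→72T]: ω = 1711.9667×60/72 = 1426.6389 rpm, dir flips to −; running = −1426.6389
Stage 4 [42T→42T]: ω = 1426.6389×42/42 = 1426.6389 rpm, dir flips to +; running = +1426.6389
Stage 5 [42T→70T]: ω = 1426.6389×42/70 = 855.9833 rpm, dir flips to −; running = −855.9833

-855.9833 rpm (opposite to input, |ω| = 855.9833 rpm)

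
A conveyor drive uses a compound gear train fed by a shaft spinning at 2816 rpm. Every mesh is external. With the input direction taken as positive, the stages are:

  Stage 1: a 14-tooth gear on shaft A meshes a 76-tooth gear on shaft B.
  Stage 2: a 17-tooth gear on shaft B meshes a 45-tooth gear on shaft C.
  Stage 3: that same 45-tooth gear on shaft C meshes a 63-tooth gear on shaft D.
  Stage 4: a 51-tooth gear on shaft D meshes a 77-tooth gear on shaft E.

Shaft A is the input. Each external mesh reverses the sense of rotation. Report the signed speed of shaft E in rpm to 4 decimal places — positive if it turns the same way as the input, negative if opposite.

+92.7118 rpm (same as input, |ω| = 92.7118 rpm)

Stage 1 [14T→76T]: ω = 2816.0000×14/76 = 518.7368 rpm, dir flips to −; running = −518.7368
Stage 2 [17T→45T]: ω = 518.7368×17/45 = 195.9673 rpm, dir flips to +; running = +195.9673
Stage 3 [45T→63T]: ω = 195.9673×45/63 = 139.9766 rpm, dir flips to −; running = −139.9766
Stage 4 [51T→77T]: ω = 139.9766×51/77 = 92.7118 rpm, dir flips to +; running = +92.7118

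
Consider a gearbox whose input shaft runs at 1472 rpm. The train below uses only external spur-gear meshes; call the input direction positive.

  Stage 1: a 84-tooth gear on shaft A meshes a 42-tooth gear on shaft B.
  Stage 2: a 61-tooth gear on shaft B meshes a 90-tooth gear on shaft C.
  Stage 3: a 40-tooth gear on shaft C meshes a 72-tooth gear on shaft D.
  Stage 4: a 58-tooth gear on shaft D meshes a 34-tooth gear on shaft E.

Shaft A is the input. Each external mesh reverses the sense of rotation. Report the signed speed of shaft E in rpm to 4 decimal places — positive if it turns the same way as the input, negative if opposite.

+1891.0443 rpm (same as input, |ω| = 1891.0443 rpm)

Stage 1 [84T→42T]: ω = 1472.0000×84/42 = 2944.0000 rpm, dir flips to −; running = −2944.0000
Stage 2 [61T→90T]: ω = 2944.0000×61/90 = 1995.3778 rpm, dir flips to +; running = +1995.3778
Stage 3 [40T→72T]: ω = 1995.3778×40/72 = 1108.5432 rpm, dir flips to −; running = −1108.5432
Stage 4 [58T→34T]: ω = 1108.5432×58/34 = 1891.0443 rpm, dir flips to +; running = +1891.0443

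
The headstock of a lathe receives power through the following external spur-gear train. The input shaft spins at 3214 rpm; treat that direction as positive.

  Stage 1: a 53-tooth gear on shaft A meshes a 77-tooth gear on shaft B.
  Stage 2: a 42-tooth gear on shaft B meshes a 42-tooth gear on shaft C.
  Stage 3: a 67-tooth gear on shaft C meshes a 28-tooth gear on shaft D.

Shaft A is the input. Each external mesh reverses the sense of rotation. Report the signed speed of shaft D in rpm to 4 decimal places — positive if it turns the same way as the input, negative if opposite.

-5293.5594 rpm (opposite to input, |ω| = 5293.5594 rpm)

Stage 1 [53T→77T]: ω = 3214.0000×53/77 = 2212.2338 rpm, dir flips to −; running = −2212.2338
Stage 2 [42T→42T]: ω = 2212.2338×42/42 = 2212.2338 rpm, dir flips to +; running = +2212.2338
Stage 3 [67T→28T]: ω = 2212.2338×67/28 = 5293.5594 rpm, dir flips to −; running = −5293.5594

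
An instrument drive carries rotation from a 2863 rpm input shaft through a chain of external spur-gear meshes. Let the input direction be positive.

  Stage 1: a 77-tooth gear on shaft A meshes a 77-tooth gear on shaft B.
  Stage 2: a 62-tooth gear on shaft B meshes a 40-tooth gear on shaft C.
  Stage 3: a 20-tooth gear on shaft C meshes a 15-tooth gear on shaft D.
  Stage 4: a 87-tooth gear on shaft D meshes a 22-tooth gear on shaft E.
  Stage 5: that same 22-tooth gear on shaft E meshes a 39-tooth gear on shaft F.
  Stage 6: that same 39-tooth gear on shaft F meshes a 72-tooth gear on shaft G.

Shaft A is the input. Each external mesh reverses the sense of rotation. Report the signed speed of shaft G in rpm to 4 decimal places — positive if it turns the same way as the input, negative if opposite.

+7149.5472 rpm (same as input, |ω| = 7149.5472 rpm)

Stage 1 [77T→77T]: ω = 2863.0000×77/77 = 2863.0000 rpm, dir flips to −; running = −2863.0000
Stage 2 [62T→40T]: ω = 2863.0000×62/40 = 4437.6500 rpm, dir flips to +; running = +4437.6500
Stage 3 [20T→15T]: ω = 4437.6500×20/15 = 5916.8667 rpm, dir flips to −; running = −5916.8667
Stage 4 [87T→22T]: ω = 5916.8667×87/22 = 23398.5182 rpm, dir flips to +; running = +23398.5182
Stage 5 [22T→39T]: ω = 23398.5182×22/39 = 13199.1641 rpm, dir flips to −; running = −13199.1641
Stage 6 [39T→72T]: ω = 13199.1641×39/72 = 7149.5472 rpm, dir flips to +; running = +7149.5472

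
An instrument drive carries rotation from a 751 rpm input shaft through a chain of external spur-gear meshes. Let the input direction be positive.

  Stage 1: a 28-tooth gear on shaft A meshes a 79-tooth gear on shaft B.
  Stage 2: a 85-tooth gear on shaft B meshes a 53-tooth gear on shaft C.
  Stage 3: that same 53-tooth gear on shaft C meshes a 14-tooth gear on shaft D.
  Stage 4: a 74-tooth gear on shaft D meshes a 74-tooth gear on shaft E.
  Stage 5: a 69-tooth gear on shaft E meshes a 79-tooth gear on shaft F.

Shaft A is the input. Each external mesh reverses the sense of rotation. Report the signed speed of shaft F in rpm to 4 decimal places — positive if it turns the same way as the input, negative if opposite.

-1411.5094 rpm (opposite to input, |ω| = 1411.5094 rpm)

Stage 1 [28T→79T]: ω = 751.0000×28/79 = 266.1772 rpm, dir flips to −; running = −266.1772
Stage 2 [85T→53T]: ω = 266.1772×85/53 = 426.8880 rpm, dir flips to +; running = +426.8880
Stage 3 [53T→14T]: ω = 426.8880×53/14 = 1616.0759 rpm, dir flips to −; running = −1616.0759
Stage 4 [74T→74T]: ω = 1616.0759×74/74 = 1616.0759 rpm, dir flips to +; running = +1616.0759
Stage 5 [69T→79T]: ω = 1616.0759×69/79 = 1411.5094 rpm, dir flips to −; running = −1411.5094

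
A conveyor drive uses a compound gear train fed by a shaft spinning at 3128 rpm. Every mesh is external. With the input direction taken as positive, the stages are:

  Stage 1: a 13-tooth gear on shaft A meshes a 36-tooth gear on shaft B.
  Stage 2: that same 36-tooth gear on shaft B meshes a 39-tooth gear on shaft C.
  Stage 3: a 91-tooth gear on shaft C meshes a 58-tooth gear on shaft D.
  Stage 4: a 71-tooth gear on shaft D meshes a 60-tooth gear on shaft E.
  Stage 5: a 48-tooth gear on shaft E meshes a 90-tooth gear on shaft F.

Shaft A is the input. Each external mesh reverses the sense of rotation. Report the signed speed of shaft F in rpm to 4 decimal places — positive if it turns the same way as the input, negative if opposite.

Stage 1 [13T→36T]: ω = 3128.0000×13/36 = 1129.5556 rpm, dir flips to −; running = −1129.5556
Stage 2 [36T→39T]: ω = 1129.5556×36/39 = 1042.6667 rpm, dir flips to +; running = +1042.6667
Stage 3 [91T→58T]: ω = 1042.6667×91/58 = 1635.9080 rpm, dir flips to −; running = −1635.9080
Stage 4 [71T→60T]: ω = 1635.9080×71/60 = 1935.8245 rpm, dir flips to +; running = +1935.8245
Stage 5 [48T→90T]: ω = 1935.8245×48/90 = 1032.4397 rpm, dir flips to −; running = −1032.4397

-1032.4397 rpm (opposite to input, |ω| = 1032.4397 rpm)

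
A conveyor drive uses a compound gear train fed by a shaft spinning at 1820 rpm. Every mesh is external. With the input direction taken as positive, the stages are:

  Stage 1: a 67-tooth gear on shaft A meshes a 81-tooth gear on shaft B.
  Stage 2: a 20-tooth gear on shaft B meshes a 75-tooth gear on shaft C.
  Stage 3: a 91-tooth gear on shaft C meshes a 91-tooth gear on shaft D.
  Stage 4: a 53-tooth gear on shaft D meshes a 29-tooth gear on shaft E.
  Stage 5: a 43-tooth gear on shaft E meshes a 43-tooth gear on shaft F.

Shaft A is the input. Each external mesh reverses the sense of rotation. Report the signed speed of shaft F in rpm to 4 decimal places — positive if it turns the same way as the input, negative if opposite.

Stage 1 [67T→81T]: ω = 1820.0000×67/81 = 1505.4321 rpm, dir flips to −; running = −1505.4321
Stage 2 [20T→75T]: ω = 1505.4321×20/75 = 401.4486 rpm, dir flips to +; running = +401.4486
Stage 3 [91T→91T]: ω = 401.4486×91/91 = 401.4486 rpm, dir flips to −; running = −401.4486
Stage 4 [53T→29T]: ω = 401.4486×53/29 = 733.6819 rpm, dir flips to +; running = +733.6819
Stage 5 [43T→43T]: ω = 733.6819×43/43 = 733.6819 rpm, dir flips to −; running = −733.6819

-733.6819 rpm (opposite to input, |ω| = 733.6819 rpm)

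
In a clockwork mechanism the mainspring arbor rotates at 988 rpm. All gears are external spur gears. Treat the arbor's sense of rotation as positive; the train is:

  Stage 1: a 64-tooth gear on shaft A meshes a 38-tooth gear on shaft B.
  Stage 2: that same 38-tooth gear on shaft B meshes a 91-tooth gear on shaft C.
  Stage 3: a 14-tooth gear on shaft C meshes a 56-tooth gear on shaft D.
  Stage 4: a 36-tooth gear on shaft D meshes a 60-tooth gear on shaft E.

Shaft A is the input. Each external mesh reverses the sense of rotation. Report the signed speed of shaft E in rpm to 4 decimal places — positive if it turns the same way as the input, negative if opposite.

+104.2286 rpm (same as input, |ω| = 104.2286 rpm)

Stage 1 [64T→38T]: ω = 988.0000×64/38 = 1664.0000 rpm, dir flips to −; running = −1664.0000
Stage 2 [38T→91T]: ω = 1664.0000×38/91 = 694.8571 rpm, dir flips to +; running = +694.8571
Stage 3 [14T→56T]: ω = 694.8571×14/56 = 173.7143 rpm, dir flips to −; running = −173.7143
Stage 4 [36T→60T]: ω = 173.7143×36/60 = 104.2286 rpm, dir flips to +; running = +104.2286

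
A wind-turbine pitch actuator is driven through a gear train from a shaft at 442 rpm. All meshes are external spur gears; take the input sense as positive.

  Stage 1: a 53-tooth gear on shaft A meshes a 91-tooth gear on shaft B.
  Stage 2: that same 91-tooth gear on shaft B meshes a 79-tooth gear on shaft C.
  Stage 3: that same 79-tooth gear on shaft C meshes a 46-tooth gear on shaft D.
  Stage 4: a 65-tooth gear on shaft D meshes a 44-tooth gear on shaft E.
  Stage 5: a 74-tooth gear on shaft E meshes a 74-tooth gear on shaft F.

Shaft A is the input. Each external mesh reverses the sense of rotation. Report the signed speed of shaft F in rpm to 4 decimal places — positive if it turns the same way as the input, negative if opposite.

Stage 1 [53T→91T]: ω = 442.0000×53/91 = 257.4286 rpm, dir flips to −; running = −257.4286
Stage 2 [91T→79T]: ω = 257.4286×91/79 = 296.5316 rpm, dir flips to +; running = +296.5316
Stage 3 [79T→46T]: ω = 296.5316×79/46 = 509.2609 rpm, dir flips to −; running = −509.2609
Stage 4 [65T→44T]: ω = 509.2609×65/44 = 752.3172 rpm, dir flips to +; running = +752.3172
Stage 5 [74T→74T]: ω = 752.3172×74/74 = 752.3172 rpm, dir flips to −; running = −752.3172

-752.3172 rpm (opposite to input, |ω| = 752.3172 rpm)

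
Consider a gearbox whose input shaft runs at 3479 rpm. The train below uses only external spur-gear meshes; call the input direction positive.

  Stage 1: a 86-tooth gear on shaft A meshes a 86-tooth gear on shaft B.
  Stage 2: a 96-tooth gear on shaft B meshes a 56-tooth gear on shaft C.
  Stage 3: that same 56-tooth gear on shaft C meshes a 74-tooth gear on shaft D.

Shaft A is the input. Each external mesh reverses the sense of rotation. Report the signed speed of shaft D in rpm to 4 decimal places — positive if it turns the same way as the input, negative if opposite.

-4513.2973 rpm (opposite to input, |ω| = 4513.2973 rpm)

Stage 1 [86T→86T]: ω = 3479.0000×86/86 = 3479.0000 rpm, dir flips to −; running = −3479.0000
Stage 2 [96T→56T]: ω = 3479.0000×96/56 = 5964.0000 rpm, dir flips to +; running = +5964.0000
Stage 3 [56T→74T]: ω = 5964.0000×56/74 = 4513.2973 rpm, dir flips to −; running = −4513.2973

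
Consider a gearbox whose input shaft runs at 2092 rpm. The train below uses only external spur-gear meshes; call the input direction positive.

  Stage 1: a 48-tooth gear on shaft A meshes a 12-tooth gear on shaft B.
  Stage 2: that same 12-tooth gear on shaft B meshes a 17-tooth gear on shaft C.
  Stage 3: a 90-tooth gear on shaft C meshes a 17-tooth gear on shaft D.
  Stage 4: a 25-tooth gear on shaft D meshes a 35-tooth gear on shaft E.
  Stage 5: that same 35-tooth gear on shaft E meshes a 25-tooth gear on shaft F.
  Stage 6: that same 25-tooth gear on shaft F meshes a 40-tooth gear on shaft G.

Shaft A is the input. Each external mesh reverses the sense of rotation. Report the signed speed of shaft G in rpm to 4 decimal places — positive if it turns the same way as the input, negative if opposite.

Stage 1 [48T→12T]: ω = 2092.0000×48/12 = 8368.0000 rpm, dir flips to −; running = −8368.0000
Stage 2 [12T→17T]: ω = 8368.0000×12/17 = 5906.8235 rpm, dir flips to +; running = +5906.8235
Stage 3 [90T→17T]: ω = 5906.8235×90/17 = 31271.4187 rpm, dir flips to −; running = −31271.4187
Stage 4 [25T→35T]: ω = 31271.4187×25/35 = 22336.7276 rpm, dir flips to +; running = +22336.7276
Stage 5 [35T→25T]: ω = 22336.7276×35/25 = 31271.4187 rpm, dir flips to −; running = −31271.4187
Stage 6 [25T→40T]: ω = 31271.4187×25/40 = 19544.6367 rpm, dir flips to +; running = +19544.6367

+19544.6367 rpm (same as input, |ω| = 19544.6367 rpm)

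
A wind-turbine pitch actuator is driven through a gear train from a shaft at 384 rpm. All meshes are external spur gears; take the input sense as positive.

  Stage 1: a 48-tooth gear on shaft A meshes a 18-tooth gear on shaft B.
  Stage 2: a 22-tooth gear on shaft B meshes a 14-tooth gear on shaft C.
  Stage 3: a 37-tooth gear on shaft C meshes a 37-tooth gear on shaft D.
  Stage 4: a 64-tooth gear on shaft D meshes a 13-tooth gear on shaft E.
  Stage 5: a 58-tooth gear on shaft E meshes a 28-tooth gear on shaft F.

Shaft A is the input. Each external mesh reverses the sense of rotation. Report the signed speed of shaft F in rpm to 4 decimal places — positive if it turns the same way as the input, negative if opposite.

Stage 1 [48T→18T]: ω = 384.0000×48/18 = 1024.0000 rpm, dir flips to −; running = −1024.0000
Stage 2 [22T→14T]: ω = 1024.0000×22/14 = 1609.1429 rpm, dir flips to +; running = +1609.1429
Stage 3 [37T→37T]: ω = 1609.1429×37/37 = 1609.1429 rpm, dir flips to −; running = −1609.1429
Stage 4 [64T→13T]: ω = 1609.1429×64/13 = 7921.9341 rpm, dir flips to +; running = +7921.9341
Stage 5 [58T→28T]: ω = 7921.9341×58/28 = 16409.7206 rpm, dir flips to −; running = −16409.7206

-16409.7206 rpm (opposite to input, |ω| = 16409.7206 rpm)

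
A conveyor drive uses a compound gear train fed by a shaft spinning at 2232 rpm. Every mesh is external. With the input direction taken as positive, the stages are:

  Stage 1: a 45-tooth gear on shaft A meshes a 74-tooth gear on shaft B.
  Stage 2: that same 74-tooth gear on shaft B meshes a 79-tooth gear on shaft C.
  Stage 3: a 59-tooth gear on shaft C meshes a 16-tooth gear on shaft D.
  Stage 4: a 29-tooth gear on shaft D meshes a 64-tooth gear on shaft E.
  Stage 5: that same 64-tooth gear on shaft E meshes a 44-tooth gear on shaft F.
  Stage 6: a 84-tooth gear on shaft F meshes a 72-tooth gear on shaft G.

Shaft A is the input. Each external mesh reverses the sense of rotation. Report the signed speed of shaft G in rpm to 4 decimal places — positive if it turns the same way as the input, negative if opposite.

Stage 1 [45T→74T]: ω = 2232.0000×45/74 = 1357.2973 rpm, dir flips to −; running = −1357.2973
Stage 2 [74T→79T]: ω = 1357.2973×74/79 = 1271.3924 rpm, dir flips to +; running = +1271.3924
Stage 3 [59T→16T]: ω = 1271.3924×59/16 = 4688.2595 rpm, dir flips to −; running = −4688.2595
Stage 4 [29T→64T]: ω = 4688.2595×29/64 = 2124.3676 rpm, dir flips to +; running = +2124.3676
Stage 5 [64T→44T]: ω = 2124.3676×64/44 = 3089.9892 rpm, dir flips to −; running = −3089.9892
Stage 6 [84T→72T]: ω = 3089.9892×84/72 = 3604.9874 rpm, dir flips to +; running = +3604.9874

+3604.9874 rpm (same as input, |ω| = 3604.9874 rpm)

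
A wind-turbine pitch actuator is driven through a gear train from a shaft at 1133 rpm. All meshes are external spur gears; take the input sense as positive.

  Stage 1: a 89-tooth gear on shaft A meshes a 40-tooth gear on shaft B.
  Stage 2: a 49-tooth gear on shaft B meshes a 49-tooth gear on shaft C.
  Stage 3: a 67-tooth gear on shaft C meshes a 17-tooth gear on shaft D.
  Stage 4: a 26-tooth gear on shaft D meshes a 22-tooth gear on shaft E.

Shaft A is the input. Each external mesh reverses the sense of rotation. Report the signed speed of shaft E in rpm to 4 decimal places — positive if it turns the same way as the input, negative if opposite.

+11741.8485 rpm (same as input, |ω| = 11741.8485 rpm)

Stage 1 [89T→40T]: ω = 1133.0000×89/40 = 2520.9250 rpm, dir flips to −; running = −2520.9250
Stage 2 [49T→49T]: ω = 2520.9250×49/49 = 2520.9250 rpm, dir flips to +; running = +2520.9250
Stage 3 [67T→17T]: ω = 2520.9250×67/17 = 9935.4103 rpm, dir flips to −; running = −9935.4103
Stage 4 [26T→22T]: ω = 9935.4103×26/22 = 11741.8485 rpm, dir flips to +; running = +11741.8485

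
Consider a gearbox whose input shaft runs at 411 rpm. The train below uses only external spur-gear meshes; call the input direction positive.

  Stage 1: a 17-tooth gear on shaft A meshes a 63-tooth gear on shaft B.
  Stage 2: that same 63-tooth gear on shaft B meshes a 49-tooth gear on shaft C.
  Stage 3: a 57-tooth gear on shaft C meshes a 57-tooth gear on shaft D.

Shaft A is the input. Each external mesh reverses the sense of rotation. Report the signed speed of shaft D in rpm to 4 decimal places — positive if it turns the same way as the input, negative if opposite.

-142.5918 rpm (opposite to input, |ω| = 142.5918 rpm)

Stage 1 [17T→63T]: ω = 411.0000×17/63 = 110.9048 rpm, dir flips to −; running = −110.9048
Stage 2 [63T→49T]: ω = 110.9048×63/49 = 142.5918 rpm, dir flips to +; running = +142.5918
Stage 3 [57T→57T]: ω = 142.5918×57/57 = 142.5918 rpm, dir flips to −; running = −142.5918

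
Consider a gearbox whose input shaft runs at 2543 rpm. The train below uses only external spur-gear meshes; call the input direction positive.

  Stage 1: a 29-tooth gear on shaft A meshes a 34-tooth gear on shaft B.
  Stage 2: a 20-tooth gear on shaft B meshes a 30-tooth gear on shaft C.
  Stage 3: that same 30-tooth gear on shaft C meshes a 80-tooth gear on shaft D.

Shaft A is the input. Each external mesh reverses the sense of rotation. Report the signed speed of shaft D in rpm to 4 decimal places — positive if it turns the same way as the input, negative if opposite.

Stage 1 [29T→34T]: ω = 2543.0000×29/34 = 2169.0294 rpm, dir flips to −; running = −2169.0294
Stage 2 [20T→30T]: ω = 2169.0294×20/30 = 1446.0196 rpm, dir flips to +; running = +1446.0196
Stage 3 [30T→80T]: ω = 1446.0196×30/80 = 542.2574 rpm, dir flips to −; running = −542.2574

-542.2574 rpm (opposite to input, |ω| = 542.2574 rpm)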